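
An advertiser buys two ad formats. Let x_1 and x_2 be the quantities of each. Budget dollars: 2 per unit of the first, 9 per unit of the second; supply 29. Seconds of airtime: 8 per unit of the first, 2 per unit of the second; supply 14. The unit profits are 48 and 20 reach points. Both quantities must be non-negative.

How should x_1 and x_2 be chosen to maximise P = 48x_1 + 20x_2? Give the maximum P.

Corner points and P = 48x_1 + 20x_2:
  (0, 0) → P = 0
  (0, 29/9) → P = 580/9
  (7/4, 0) → P = 84
  (1, 3) → P = 108

x_1 = 1, x_2 = 3, maximum P = 108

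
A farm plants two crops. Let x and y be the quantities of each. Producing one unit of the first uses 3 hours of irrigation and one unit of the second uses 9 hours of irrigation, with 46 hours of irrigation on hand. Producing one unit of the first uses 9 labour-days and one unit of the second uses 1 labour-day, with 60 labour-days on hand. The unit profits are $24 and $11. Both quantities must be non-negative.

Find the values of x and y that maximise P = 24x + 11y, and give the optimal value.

The binding constraints are 3x + 9y = 46 and 9x + y = 60.
Solving simultaneously gives x = 19/3, y = 3.

x = 19/3, y = 3, maximum P = 185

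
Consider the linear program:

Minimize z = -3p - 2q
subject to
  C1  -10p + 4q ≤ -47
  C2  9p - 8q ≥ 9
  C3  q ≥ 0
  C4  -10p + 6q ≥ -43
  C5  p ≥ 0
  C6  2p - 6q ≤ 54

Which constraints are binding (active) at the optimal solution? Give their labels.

C2 and C4

Feasible corners and z = -3p - 2q:
  (85/11, 333/44) → z = -843/22
  (11/2, 2) → z = -41/2
  (145/13, 297/26) → z = -732/13

The minimum is at (145/13, 297/26). Substituting into each constraint, equality holds for C2 and C4; the remaining constraints have slack.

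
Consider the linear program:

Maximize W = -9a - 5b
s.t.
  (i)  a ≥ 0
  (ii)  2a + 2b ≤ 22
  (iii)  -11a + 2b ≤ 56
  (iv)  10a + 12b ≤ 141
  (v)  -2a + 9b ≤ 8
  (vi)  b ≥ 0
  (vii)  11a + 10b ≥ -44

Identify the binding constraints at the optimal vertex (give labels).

Vertices and W = -9a - 5b:
  (0, 8/9) → W = -40/9
  (0, 0) → W = 0
  (91/11, 30/11) → W = -969/11
  (11, 0) → W = -99

The maximum is at (0, 0). Substituting into each constraint, equality holds for (i) and (vi); the remaining constraints have slack.

(i) and (vi)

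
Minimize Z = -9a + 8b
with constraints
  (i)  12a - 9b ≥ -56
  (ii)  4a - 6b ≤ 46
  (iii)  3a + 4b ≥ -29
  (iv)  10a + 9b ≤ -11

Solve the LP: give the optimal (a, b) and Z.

Corner points and Z = -9a + 8b:
  (-97/15, -12/5) → Z = 39
  (-67/22, 214/99) → Z = 8851/198
  (5/17, -127/17) → Z = -1061/17
  (29/8, -21/4) → Z = -597/8

a = 29/8, b = -21/4, minimum Z = -597/8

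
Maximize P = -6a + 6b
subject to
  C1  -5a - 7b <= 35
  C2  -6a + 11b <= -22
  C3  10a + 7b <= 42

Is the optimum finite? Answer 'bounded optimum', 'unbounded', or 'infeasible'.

bounded optimum

Extreme points and P = -6a + 6b:
  (-231/97, -320/97) → P = -534/97
  (77/5, -16) → P = -942/5
  (77/19, 4/19) → P = -438/19
The feasible region has finitely many vertices and no improving ray; the maximum is -534/97 at (-231/97, -320/97).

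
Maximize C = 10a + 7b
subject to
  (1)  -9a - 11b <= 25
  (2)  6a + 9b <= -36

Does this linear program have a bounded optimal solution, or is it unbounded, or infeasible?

unbounded

From the feasible point (57/5, -58/5), moving in the direction (9, -6) keeps every constraint satisfied while C increases without bound.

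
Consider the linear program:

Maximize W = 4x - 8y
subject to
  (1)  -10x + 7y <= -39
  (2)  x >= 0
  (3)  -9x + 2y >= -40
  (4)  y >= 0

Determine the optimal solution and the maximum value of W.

x = 40/9, y = 0, maximum W = 160/9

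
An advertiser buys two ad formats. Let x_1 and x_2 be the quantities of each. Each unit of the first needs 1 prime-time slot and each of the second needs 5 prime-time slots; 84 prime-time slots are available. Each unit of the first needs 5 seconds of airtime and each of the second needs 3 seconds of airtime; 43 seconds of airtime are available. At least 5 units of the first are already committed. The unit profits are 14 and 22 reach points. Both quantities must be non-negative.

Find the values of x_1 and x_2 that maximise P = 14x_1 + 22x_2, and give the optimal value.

The binding constraints are 5x_1 + 3x_2 = 43 and x_1 = 5.
Solving simultaneously gives x_1 = 5, x_2 = 6.

x_1 = 5, x_2 = 6, maximum P = 202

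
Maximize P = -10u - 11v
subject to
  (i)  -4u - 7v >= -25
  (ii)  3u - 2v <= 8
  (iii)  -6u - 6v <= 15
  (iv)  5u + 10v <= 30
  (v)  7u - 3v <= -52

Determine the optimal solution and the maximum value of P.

u = -119/20, v = 69/20, maximum P = 431/20

Corner points and P = -10u - 11v:
  (-11, 17/2) → P = 33/2
  (-119/20, 69/20) → P = 431/20
  (-86/17, 94/17) → P = -174/17

The optimum lies where -6u - 6v = 15 and 7u - 3v = -52.
Solving simultaneously gives u = -119/20, v = 69/20.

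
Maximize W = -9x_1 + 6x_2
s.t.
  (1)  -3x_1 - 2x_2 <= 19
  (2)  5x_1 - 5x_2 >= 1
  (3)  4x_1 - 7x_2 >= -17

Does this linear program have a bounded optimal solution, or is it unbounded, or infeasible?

Extreme points and W = -9x_1 + 6x_2:
  (-93/25, -98/25) → W = 249/25
  (92/15, 89/15) → W = -98/5
The feasible region has finitely many vertices and no improving ray; the maximum is 249/25 at (-93/25, -98/25).

bounded optimum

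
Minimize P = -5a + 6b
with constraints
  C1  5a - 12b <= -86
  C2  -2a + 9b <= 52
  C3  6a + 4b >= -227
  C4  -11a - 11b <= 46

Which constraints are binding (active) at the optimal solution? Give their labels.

C1 and C2

Feasible corners and P = -5a + 6b:
  (-50/7, 88/21) → P = 426/7
  (-1498/187, 716/187) → P = 11786/187
  (-986/121, 480/121) → P = 710/11

The minimum is at (-50/7, 88/21). Substituting into each constraint, equality holds for C1 and C2; the remaining constraints have slack.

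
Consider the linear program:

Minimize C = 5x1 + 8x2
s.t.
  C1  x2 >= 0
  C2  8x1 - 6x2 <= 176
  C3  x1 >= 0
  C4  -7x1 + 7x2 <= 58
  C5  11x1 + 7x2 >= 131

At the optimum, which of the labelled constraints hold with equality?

Extreme points and C = 5x1 + 8x2:
  (22, 0) → C = 110
  (131/11, 0) → C = 655/11
  (790/7, 848/7) → C = 10734/7
  (73/18, 1555/126) → C = 14995/126

The minimum is at (131/11, 0). Substituting into each constraint, equality holds for C1 and C5; the remaining constraints have slack.

C1 and C5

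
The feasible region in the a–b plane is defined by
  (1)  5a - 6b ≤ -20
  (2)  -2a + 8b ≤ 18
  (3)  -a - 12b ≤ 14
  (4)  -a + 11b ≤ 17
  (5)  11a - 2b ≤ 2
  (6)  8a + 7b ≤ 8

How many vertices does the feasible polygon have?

4

Intersecting each pair of boundary lines and keeping only the points that satisfy every inequality leaves:
  (-54/11, -25/33)
  (-118/49, 65/49)
  (-41/4, -5/16)
  (-31/7, 8/7)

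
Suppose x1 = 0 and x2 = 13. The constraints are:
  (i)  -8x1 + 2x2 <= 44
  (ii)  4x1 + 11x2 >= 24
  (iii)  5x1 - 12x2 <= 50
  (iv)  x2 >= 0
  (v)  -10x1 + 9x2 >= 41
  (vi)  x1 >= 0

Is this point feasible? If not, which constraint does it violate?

feasible

(i): 26 ≤ 44 ✓
(ii): 143 ≥ 24 ✓
(iii): -156 ≤ 50 ✓
(iv): 13 ≥ 0 ✓
(v): 117 ≥ 41 ✓
(vi): 0 ≥ 0 ✓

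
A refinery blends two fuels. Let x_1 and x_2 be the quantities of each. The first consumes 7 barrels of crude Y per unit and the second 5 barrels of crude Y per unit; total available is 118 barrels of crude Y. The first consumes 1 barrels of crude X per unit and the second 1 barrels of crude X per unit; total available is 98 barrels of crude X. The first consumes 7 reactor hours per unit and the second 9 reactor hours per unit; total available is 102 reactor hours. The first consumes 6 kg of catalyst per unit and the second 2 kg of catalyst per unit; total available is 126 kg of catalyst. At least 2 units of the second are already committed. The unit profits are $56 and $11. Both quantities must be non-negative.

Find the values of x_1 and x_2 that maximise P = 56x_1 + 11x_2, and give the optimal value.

Corner points and P = 56x_1 + 11x_2:
  (0, 34/3) → P = 374/3
  (0, 2) → P = 22
  (12, 2) → P = 694

At the optimal vertex, 7x_1 + 9x_2 = 102 and x_2 = 2.
Solving simultaneously gives x_1 = 12, x_2 = 2.

x_1 = 12, x_2 = 2, maximum P = 694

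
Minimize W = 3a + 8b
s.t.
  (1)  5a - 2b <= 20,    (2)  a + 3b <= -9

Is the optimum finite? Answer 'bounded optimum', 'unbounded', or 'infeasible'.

From the feasible point (42/17, -65/17), moving in the direction (-2, -5) keeps every constraint satisfied while W decreases without bound.

unbounded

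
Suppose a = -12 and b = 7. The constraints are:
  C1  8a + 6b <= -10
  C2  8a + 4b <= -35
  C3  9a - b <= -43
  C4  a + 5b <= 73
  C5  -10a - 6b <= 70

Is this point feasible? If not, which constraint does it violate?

Constraint C5: -10a - 6b = 78, which is not ≤ 70. All other constraints are satisfied.

not feasible — violates C5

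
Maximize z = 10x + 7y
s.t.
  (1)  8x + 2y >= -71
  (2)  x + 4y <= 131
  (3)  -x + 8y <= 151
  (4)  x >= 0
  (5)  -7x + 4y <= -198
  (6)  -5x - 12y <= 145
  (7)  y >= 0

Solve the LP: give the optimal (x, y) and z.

x = 131, y = 0, maximum z = 1310

Feasible corners and z = 10x + 7y:
  (329/8, 719/32) → z = 18193/32
  (131, 0) → z = 1310
  (198/7, 0) → z = 1980/7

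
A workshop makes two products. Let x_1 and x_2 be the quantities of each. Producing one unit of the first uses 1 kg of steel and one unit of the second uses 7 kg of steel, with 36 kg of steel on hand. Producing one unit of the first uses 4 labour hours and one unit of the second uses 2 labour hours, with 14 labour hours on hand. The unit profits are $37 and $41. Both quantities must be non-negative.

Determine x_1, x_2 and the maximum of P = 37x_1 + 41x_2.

Vertices and P = 37x_1 + 41x_2:
  (0, 0) → P = 0
  (0, 36/7) → P = 1476/7
  (7/2, 0) → P = 259/2
  (1, 5) → P = 242

x_1 = 1, x_2 = 5, maximum P = 242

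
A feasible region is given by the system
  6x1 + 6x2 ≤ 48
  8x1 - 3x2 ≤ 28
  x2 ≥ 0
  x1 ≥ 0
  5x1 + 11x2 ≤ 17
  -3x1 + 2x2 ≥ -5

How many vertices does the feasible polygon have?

Of the 15 pairwise boundary intersections, those satisfying every inequality are:
  (0, 0)
  (5/3, 0)
  (0, 17/11)
  (89/43, 26/43)

4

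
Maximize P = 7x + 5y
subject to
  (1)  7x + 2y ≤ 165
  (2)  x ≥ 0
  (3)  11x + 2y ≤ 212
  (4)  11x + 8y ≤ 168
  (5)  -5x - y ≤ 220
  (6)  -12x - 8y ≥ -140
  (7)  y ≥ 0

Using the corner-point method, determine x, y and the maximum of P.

Feasible corners and P = 7x + 5y:
  (0, 35/2) → P = 175/2
  (0, 0) → P = 0
  (35/3, 0) → P = 245/3

The optimum lies where x = 0 and -12x - 8y = -140.
Solving simultaneously gives x = 0, y = 35/2.

x = 0, y = 35/2, maximum P = 175/2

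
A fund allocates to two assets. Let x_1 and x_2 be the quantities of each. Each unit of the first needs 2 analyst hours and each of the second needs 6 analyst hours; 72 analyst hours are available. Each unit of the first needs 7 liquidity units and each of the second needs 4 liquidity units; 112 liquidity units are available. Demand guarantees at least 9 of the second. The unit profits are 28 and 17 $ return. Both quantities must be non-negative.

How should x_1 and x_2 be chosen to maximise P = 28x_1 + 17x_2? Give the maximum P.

x_1 = 9, x_2 = 9, maximum P = 405

Extreme points and P = 28x_1 + 17x_2:
  (0, 12) → P = 204
  (0, 9) → P = 153
  (9, 9) → P = 405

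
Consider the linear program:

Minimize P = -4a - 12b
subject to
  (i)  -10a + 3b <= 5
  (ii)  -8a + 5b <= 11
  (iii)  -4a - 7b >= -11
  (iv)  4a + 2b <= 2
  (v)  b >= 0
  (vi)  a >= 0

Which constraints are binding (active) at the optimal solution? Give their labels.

Corner points and P = -4a - 12b:
  (1/2, 0) → P = -2
  (0, 1) → P = -12
  (0, 0) → P = 0

The minimum is at (0, 1). Substituting into each constraint, equality holds for (iv) and (vi); the remaining constraints have slack.

(iv) and (vi)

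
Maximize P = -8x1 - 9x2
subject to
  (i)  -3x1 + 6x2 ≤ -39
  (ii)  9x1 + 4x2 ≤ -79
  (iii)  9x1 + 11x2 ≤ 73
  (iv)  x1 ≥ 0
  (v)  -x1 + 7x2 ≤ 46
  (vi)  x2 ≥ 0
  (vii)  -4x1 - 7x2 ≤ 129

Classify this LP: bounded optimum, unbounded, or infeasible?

The boundaries x2 = 0 and -4x1 - 7x2 = 129 meet at (-129/4, 0), but that point violates -3x1 + 6x2 ≤ -39. Every candidate vertex is excluded by some other constraint, so the feasible region is empty.

infeasible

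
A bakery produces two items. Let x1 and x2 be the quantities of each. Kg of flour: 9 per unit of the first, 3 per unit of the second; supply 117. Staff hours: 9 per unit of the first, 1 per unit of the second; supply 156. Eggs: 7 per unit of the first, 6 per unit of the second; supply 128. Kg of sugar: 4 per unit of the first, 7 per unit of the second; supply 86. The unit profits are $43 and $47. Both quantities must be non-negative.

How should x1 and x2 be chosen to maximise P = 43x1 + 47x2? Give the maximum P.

x1 = 11, x2 = 6, maximum P = 755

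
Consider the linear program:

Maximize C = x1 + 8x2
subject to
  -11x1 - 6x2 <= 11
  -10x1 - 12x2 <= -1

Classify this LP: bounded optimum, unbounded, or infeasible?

unbounded

From the feasible point (-23/12, 121/72), moving in the direction (-6, 11) keeps every constraint satisfied while C increases without bound.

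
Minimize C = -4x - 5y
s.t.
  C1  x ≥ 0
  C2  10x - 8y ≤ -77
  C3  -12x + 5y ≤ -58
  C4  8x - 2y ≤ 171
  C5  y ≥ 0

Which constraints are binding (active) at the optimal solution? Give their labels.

Extreme points and C = -4x - 5y:
  (849/46, 752/23) → C = -5458/23
  (761/22, 1163/22) → C = -8859/22
  (739/16, 397/4) → C = -681

The minimum is at (739/16, 397/4). Substituting into each constraint, equality holds for C3 and C4; the remaining constraints have slack.

C3 and C4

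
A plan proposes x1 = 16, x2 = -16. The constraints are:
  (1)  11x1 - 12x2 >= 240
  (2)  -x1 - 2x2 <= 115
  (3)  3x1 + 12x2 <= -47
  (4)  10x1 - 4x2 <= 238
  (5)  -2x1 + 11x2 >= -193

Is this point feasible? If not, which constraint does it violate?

Constraint (5): -2x1 + 11x2 = -208, which is not ≥ -193. All other constraints are satisfied.

not feasible — violates (5)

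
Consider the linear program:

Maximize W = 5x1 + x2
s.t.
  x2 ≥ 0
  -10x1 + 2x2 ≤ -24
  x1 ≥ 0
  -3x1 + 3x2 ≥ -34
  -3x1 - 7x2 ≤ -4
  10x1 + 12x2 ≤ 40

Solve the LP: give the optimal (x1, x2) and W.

x1 = 4, x2 = 0, maximum W = 20

Vertices and W = 5x1 + x2:
  (12/5, 0) → W = 12
  (4, 0) → W = 20
  (92/35, 8/7) → W = 100/7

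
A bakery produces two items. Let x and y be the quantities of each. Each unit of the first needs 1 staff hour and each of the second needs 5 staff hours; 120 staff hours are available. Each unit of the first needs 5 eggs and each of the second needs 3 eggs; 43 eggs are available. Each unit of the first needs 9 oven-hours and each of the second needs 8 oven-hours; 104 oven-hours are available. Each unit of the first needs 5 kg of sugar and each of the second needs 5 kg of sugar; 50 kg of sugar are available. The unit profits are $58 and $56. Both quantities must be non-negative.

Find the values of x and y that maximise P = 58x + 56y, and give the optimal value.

x = 13/2, y = 7/2, maximum P = 573

The binding constraints are 5x + 3y = 43 and 5x + 5y = 50.
Solving simultaneously gives x = 13/2, y = 7/2.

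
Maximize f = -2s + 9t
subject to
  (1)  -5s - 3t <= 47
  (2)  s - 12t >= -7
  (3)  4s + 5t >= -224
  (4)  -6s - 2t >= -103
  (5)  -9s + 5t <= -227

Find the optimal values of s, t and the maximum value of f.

Vertices and f = -2s + 9t:
  (437/13, -932/13) → f = -9262/13
  (223/26, -779/26) → f = -7457/26
  (963/22, -878/11) → f = -8865/11
  (323/16, -145/16) → f = -1951/16

s = 323/16, t = -145/16, maximum f = -1951/16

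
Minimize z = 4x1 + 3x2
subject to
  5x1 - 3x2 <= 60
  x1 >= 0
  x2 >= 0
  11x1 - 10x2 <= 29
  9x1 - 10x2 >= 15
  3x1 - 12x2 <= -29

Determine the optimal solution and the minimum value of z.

Vertices and z = 4x1 + 3x2:
  (7, 24/5) → z = 212/5
  (319/51, 203/51) → z = 1885/51
  (235/39, 51/13) → z = 1399/39

x1 = 235/39, x2 = 51/13, minimum z = 1399/39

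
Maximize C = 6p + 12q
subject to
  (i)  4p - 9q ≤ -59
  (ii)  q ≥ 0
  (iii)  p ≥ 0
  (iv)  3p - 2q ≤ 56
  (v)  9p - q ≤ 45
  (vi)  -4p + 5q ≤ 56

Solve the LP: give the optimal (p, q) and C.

Feasible corners and C = 6p + 12q:
  (0, 59/9) → C = 236/3
  (464/77, 711/77) → C = 11316/77
  (0, 56/5) → C = 672/5
  (281/41, 684/41) → C = 9894/41

At the optimal vertex, 9p - q = 45 and -4p + 5q = 56.
Solving simultaneously gives p = 281/41, q = 684/41.

p = 281/41, q = 684/41, maximum C = 9894/41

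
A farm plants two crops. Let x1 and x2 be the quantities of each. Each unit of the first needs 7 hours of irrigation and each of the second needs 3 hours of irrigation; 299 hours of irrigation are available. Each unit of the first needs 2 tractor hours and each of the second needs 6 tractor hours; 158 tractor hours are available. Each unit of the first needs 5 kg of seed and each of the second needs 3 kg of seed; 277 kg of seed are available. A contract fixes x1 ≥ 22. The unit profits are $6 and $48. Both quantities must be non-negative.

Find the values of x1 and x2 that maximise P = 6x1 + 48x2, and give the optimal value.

Extreme points and P = 6x1 + 48x2:
  (299/7, 0) → P = 1794/7
  (22, 0) → P = 132
  (110/3, 127/9) → P = 2692/3
  (22, 19) → P = 1044

The binding constraints are 2x1 + 6x2 = 158 and x1 = 22.
Solving simultaneously gives x1 = 22, x2 = 19.

x1 = 22, x2 = 19, maximum P = 1044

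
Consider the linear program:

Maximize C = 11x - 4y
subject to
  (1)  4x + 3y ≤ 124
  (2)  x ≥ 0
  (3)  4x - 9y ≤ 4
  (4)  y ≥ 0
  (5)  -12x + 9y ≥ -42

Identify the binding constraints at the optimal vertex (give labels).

(1) and (5)

Feasible corners and C = 11x - 4y:
  (0, 124/3) → C = -496/3
  (69/4, 55/3) → C = 1397/12
  (0, 0) → C = 0
  (1, 0) → C = 11
  (19/4, 5/3) → C = 547/12

The maximum is at (69/4, 55/3). Substituting into each constraint, equality holds for (1) and (5); the remaining constraints have slack.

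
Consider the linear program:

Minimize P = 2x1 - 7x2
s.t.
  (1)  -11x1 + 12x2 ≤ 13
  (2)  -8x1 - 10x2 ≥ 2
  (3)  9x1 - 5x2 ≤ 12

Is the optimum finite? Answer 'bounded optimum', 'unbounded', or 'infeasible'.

Corner points and P = 2x1 - 7x2:
  (-77/103, 41/103) → P = -441/103
  (11/13, -57/65) → P = 509/65
The feasible region has finitely many vertices and no improving ray; the minimum is -441/103 at (-77/103, 41/103).

bounded optimum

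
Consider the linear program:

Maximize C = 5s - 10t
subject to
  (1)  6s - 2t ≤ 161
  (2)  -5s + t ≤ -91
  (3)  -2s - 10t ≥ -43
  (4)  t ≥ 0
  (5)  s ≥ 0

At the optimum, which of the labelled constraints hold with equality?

Extreme points and C = 5s - 10t:
  (953/52, 33/52) → C = 4435/52
  (91/5, 0) → C = 91
  (43/2, 0) → C = 215/2

The maximum is at (43/2, 0). Substituting into each constraint, equality holds for (3) and (4); the remaining constraints have slack.

(3) and (4)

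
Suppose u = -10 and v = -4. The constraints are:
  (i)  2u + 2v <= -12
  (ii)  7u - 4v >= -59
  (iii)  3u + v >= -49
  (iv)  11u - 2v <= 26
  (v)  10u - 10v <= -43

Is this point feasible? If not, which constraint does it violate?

(i): -28 ≤ -12 ✓
(ii): -54 ≥ -59 ✓
(iii): -34 ≥ -49 ✓
(iv): -102 ≤ 26 ✓
(v): -60 ≤ -43 ✓

feasible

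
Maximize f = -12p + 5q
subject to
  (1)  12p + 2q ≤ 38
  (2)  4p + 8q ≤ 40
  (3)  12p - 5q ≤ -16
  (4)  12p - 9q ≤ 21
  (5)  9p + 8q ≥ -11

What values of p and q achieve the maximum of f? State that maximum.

Corner points and f = -12p + 5q:
  (18/29, 136/29) → f = 16
  (-51/5, 101/10) → f = 1729/10
  (-61/47, 4/47) → f = 16

At the optimal vertex, 4p + 8q = 40 and 9p + 8q = -11.
Solving simultaneously gives p = -51/5, q = 101/10.

p = -51/5, q = 101/10, maximum f = 1729/10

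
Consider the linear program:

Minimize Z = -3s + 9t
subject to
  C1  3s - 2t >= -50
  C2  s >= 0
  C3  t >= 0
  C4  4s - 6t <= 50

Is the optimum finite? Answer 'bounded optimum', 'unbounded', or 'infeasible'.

bounded optimum

Vertices and Z = -3s + 9t:
  (0, 25) → Z = 225
  (0, 0) → Z = 0
  (25/2, 0) → Z = -75/2
The feasible region has finitely many vertices and no improving ray; the minimum is -75/2 at (25/2, 0).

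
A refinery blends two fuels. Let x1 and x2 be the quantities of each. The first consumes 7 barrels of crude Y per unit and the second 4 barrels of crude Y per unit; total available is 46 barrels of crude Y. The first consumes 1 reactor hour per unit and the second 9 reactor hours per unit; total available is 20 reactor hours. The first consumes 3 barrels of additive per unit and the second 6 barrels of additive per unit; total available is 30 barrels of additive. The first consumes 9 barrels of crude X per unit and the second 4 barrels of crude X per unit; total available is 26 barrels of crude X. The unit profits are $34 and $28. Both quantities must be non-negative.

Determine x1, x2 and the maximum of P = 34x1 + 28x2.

x1 = 2, x2 = 2, maximum P = 124

Corner points and P = 34x1 + 28x2:
  (0, 0) → P = 0
  (0, 20/9) → P = 560/9
  (26/9, 0) → P = 884/9
  (2, 2) → P = 124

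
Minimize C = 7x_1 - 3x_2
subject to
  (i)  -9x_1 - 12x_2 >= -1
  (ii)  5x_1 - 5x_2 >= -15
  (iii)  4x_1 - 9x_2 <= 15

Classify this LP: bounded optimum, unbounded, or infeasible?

bounded optimum

Vertices and C = 7x_1 - 3x_2:
  (-5/3, 4/3) → C = -47/3
  (63/43, -131/129) → C = 572/43
  (-42/5, -27/5) → C = -213/5
The feasible region has finitely many vertices and no improving ray; the minimum is -213/5 at (-42/5, -27/5).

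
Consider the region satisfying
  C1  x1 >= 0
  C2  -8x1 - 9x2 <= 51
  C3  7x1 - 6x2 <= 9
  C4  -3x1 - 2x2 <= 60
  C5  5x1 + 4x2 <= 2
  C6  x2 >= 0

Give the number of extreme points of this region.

The feasible vertices (each the meet of two boundaries and inside every other half-plane) are:
  (0, 1/2)
  (0, 0)
  (2/5, 0)

3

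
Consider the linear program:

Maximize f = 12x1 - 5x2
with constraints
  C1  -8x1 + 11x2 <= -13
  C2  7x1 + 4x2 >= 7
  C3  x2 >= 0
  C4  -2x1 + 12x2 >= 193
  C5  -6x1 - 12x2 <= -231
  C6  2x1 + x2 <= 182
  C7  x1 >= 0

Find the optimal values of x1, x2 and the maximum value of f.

x1 = 1991/26, x2 = 375/13, maximum f = 10071/13

Vertices and f = 12x1 - 5x2:
  (2279/74, 785/37) → f = 9749/37
  (403/6, 143/3) → f = 1703/3
  (1991/26, 375/13) → f = 10071/13

The optimum lies where -2x1 + 12x2 = 193 and 2x1 + x2 = 182.
Solving simultaneously gives x1 = 1991/26, x2 = 375/13.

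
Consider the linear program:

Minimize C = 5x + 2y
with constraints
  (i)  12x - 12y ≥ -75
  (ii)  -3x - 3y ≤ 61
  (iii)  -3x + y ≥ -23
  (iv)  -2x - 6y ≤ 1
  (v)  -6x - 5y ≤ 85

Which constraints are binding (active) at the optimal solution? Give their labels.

(i) and (iv)

Feasible corners and C = 5x + 2y:
  (117/8, 167/8) → C = 919/8
  (-77/16, 23/16) → C = -339/16
  (137/20, -49/20) → C = 587/20

The minimum is at (-77/16, 23/16). Substituting into each constraint, equality holds for (i) and (iv); the remaining constraints have slack.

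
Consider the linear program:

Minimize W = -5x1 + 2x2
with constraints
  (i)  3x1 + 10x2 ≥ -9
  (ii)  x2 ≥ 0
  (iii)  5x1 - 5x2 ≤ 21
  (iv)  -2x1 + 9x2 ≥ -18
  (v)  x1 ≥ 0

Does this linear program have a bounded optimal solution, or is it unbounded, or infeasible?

From the feasible point (21/5, 0), moving in the direction (5, 5) keeps every constraint satisfied while W decreases without bound.

unbounded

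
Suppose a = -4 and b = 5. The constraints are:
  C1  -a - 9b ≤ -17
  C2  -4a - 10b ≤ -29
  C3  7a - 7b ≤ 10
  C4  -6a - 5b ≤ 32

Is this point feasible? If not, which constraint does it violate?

feasible

C1: -41 ≤ -17 ✓
C2: -34 ≤ -29 ✓
C3: -63 ≤ 10 ✓
C4: -1 ≤ 32 ✓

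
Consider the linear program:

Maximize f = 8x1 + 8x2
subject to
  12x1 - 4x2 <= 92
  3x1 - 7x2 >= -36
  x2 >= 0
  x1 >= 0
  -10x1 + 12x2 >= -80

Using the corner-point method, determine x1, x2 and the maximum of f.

Corner points and f = 8x1 + 8x2:
  (197/18, 59/6) → f = 1496/9
  (23/3, 0) → f = 184/3
  (0, 36/7) → f = 288/7
  (0, 0) → f = 0

x1 = 197/18, x2 = 59/6, maximum f = 1496/9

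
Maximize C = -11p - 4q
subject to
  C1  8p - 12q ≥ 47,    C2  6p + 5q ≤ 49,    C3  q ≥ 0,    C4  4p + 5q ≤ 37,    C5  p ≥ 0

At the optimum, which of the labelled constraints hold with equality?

C1 and C3

Vertices and C = -11p - 4q:
  (823/112, 55/56) → C = -9493/112
  (47/8, 0) → C = -517/8
  (49/6, 0) → C = -539/6

The maximum is at (47/8, 0). Substituting into each constraint, equality holds for C1 and C3; the remaining constraints have slack.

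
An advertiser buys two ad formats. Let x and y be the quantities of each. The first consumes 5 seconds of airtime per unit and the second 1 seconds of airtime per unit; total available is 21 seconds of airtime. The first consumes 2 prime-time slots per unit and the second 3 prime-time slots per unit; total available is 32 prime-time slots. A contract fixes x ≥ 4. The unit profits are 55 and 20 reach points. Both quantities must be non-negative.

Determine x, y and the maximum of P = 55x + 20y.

Vertices and P = 55x + 20y:
  (21/5, 0) → P = 231
  (4, 0) → P = 220
  (4, 1) → P = 240

The binding constraints are 5x + y = 21 and x = 4.
Solving simultaneously gives x = 4, y = 1.

x = 4, y = 1, maximum P = 240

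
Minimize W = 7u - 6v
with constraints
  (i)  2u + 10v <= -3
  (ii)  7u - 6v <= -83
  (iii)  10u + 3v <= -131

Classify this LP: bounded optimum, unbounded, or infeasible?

unbounded

From the feasible point (-1301/94, 116/47), moving in the direction (-10, 2) keeps every constraint satisfied while W decreases without bound.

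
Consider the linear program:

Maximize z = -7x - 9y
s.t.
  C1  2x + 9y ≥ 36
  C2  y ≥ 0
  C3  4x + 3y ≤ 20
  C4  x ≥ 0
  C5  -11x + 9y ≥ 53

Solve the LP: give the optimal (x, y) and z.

x = 0, y = 53/9, maximum z = -53

Corner points and z = -7x - 9y:
  (0, 20/3) → z = -60
  (7/23, 144/23) → z = -1345/23
  (0, 53/9) → z = -53

The optimum lies where x = 0 and -11x + 9y = 53.
Solving simultaneously gives x = 0, y = 53/9.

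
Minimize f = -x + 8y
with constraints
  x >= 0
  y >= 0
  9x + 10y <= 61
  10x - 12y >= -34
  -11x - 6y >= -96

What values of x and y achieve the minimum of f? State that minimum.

Extreme points and f = -x + 8y:
  (0, 0) → f = 0
  (0, 17/6) → f = 68/3
  (61/9, 0) → f = -61/9
  (49/26, 229/52) → f = 867/26

x = 61/9, y = 0, minimum f = -61/9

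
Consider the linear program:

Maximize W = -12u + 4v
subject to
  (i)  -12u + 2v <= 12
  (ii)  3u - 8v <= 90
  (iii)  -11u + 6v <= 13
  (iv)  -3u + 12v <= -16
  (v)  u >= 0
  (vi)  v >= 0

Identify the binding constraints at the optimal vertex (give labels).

(iv) and (vi)

Extreme points and W = -12u + 4v:
  (238/3, 37/2) → W = -878
  (30, 0) → W = -360
  (16/3, 0) → W = -64

The maximum is at (16/3, 0). Substituting into each constraint, equality holds for (iv) and (vi); the remaining constraints have slack.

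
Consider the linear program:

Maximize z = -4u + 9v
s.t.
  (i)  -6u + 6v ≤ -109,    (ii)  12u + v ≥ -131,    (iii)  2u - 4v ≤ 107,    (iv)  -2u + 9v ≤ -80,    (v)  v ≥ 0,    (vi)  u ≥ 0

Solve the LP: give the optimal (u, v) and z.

u = 40, v = 0, maximum z = -160

At the optimal vertex, -2u + 9v = -80 and v = 0.
Solving simultaneously gives u = 40, v = 0.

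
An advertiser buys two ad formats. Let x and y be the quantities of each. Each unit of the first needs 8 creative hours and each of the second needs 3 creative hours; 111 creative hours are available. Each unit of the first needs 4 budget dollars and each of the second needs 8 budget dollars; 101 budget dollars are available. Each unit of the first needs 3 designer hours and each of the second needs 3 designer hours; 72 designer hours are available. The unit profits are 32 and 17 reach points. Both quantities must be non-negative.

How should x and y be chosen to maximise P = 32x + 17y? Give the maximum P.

Extreme points and P = 32x + 17y:
  (0, 0) → P = 0
  (0, 101/8) → P = 1717/8
  (111/8, 0) → P = 444
  (45/4, 7) → P = 479

The optimum lies where 8x + 3y = 111 and 4x + 8y = 101.
Solving simultaneously gives x = 45/4, y = 7.

x = 45/4, y = 7, maximum P = 479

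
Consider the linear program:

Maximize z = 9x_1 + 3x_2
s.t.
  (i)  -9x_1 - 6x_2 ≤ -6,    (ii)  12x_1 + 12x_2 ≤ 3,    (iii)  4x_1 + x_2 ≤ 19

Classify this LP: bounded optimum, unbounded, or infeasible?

Feasible corners and z = 9x_1 + 3x_2:
  (3/2, -5/4) → z = 39/4
  (36/5, -49/5) → z = 177/5
  (25/4, -6) → z = 153/4
The feasible region has finitely many vertices and no improving ray; the maximum is 153/4 at (25/4, -6).

bounded optimum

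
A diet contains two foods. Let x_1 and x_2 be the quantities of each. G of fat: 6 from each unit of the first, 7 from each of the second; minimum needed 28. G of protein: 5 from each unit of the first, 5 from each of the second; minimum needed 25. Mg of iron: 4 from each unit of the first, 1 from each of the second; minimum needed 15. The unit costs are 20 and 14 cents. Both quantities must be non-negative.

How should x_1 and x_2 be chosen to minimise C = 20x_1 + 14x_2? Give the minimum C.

x_1 = 10/3, x_2 = 5/3, minimum C = 90

Feasible corners and C = 20x_1 + 14x_2:
  (0, 15) → C = 210
  (5, 0) → C = 100
  (10/3, 5/3) → C = 90
The feasible region is unbounded (it extends along (0, 1), (1, 0)), but C strictly increases along every unbounded feasible direction, so there is no improving ray and the minimum is attained at a vertex.

The binding constraints are 5x_1 + 5x_2 = 25 and 4x_1 + x_2 = 15.
Solving simultaneously gives x_1 = 10/3, x_2 = 5/3.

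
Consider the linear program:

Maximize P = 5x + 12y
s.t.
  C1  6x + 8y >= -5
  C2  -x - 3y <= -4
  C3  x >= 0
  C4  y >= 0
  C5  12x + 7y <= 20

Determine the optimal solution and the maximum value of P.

Feasible corners and P = 5x + 12y:
  (0, 4/3) → P = 16
  (32/29, 28/29) → P = 496/29
  (0, 20/7) → P = 240/7

The binding constraints are x = 0 and 12x + 7y = 20.
Solving simultaneously gives x = 0, y = 20/7.

x = 0, y = 20/7, maximum P = 240/7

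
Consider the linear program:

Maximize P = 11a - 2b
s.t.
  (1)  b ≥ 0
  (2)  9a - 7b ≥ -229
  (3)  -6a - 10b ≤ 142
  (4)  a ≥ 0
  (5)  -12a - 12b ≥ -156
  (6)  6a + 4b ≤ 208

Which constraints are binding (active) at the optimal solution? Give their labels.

Feasible corners and P = 11a - 2b:
  (0, 0) → P = 0
  (13, 0) → P = 143
  (0, 13) → P = -26

The maximum is at (13, 0). Substituting into each constraint, equality holds for (1) and (5); the remaining constraints have slack.

(1) and (5)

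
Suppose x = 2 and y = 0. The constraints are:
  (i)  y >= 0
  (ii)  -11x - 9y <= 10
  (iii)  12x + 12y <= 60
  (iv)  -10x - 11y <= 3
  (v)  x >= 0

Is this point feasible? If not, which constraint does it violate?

feasible

(i): 0 ≥ 0 ✓
(ii): -22 ≤ 10 ✓
(iii): 24 ≤ 60 ✓
(iv): -20 ≤ 3 ✓
(v): 2 ≥ 0 ✓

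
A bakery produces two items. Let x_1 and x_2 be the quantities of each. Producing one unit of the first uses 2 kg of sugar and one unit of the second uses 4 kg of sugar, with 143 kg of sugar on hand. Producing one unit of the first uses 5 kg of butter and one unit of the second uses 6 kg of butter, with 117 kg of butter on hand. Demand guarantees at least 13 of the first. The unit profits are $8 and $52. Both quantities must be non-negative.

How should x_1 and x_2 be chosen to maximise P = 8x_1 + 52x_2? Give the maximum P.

Extreme points and P = 8x_1 + 52x_2:
  (117/5, 0) → P = 936/5
  (13, 0) → P = 104
  (13, 26/3) → P = 1664/3

At the optimal vertex, 5x_1 + 6x_2 = 117 and x_1 = 13.
Solving simultaneously gives x_1 = 13, x_2 = 26/3.

x_1 = 13, x_2 = 26/3, maximum P = 1664/3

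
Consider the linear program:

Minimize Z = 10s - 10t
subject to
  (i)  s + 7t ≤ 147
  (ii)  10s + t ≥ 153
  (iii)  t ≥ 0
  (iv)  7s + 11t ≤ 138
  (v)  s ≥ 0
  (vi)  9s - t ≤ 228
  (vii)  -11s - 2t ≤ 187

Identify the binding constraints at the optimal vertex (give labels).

Corner points and Z = 10s - 10t:
  (153/10, 0) → Z = 153
  (15, 3) → Z = 120
  (138/7, 0) → Z = 1380/7

The minimum is at (15, 3). Substituting into each constraint, equality holds for (ii) and (iv); the remaining constraints have slack.

(ii) and (iv)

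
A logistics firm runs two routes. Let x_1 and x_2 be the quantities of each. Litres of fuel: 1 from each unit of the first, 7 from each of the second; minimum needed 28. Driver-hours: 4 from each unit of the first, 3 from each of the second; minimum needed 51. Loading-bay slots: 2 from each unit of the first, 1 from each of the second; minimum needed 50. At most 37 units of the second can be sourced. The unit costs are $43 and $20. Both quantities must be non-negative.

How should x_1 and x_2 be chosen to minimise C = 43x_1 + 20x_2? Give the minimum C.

x_1 = 13/2, x_2 = 37, minimum C = 2039/2

Vertices and C = 43x_1 + 20x_2:
  (28, 0) → C = 1204
  (322/13, 6/13) → C = 13966/13
  (13/2, 37) → C = 2039/2
The feasible region is unbounded (it extends along (1, 0)), but C strictly increases along every unbounded feasible direction, so there is no improving ray and the minimum is attained at a vertex.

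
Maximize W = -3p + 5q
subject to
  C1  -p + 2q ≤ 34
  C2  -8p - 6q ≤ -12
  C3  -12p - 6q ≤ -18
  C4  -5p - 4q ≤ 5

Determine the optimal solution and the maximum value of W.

p = -28/5, q = 71/5, maximum W = 439/5

Feasible corners and W = -3p + 5q:
  (-28/5, 71/5) → W = 439/5
  (3/2, 0) → W = -9/2
  (39, -50) → W = -367
The feasible region is unbounded (it extends along (2, 1), (4, -5)), but W strictly decreases along every unbounded feasible direction, so there is no improving ray and the maximum is attained at a vertex.

The binding constraints are -p + 2q = 34 and -12p - 6q = -18.
Solving simultaneously gives p = -28/5, q = 71/5.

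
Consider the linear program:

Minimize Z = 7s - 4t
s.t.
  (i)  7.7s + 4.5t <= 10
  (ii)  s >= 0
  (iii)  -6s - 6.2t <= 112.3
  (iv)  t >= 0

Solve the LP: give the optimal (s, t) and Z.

s = 0, t = 20/9, minimum Z = -80/9

Extreme points and Z = 7s - 4t:
  (0, 20/9) → Z = -80/9
  (100/77, 0) → Z = 100/11
  (0, 0) → Z = 0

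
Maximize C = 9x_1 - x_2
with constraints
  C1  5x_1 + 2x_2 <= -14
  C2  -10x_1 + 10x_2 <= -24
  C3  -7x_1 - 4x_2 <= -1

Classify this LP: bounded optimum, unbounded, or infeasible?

The boundaries 5x_1 + 2x_2 = -14 and -10x_1 + 10x_2 = -24 meet at (-46/35, -26/7), but that point violates -7x_1 - 4x_2 ≤ -1. Every candidate vertex is excluded by some other constraint, so the feasible region is empty.

infeasible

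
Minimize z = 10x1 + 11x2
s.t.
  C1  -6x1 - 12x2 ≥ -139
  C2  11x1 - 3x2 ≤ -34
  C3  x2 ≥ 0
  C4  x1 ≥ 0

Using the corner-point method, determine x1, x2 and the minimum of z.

At the optimal vertex, 11x1 - 3x2 = -34 and x1 = 0.
Solving simultaneously gives x1 = 0, x2 = 34/3.

x1 = 0, x2 = 34/3, minimum z = 374/3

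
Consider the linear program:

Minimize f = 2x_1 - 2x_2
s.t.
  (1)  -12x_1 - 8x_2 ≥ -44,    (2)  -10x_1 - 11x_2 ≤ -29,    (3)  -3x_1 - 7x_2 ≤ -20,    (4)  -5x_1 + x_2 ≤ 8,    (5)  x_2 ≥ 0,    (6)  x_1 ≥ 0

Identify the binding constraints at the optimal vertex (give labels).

(1) and (6)

Feasible corners and f = 2x_1 - 2x_2:
  (37/15, 9/5) → f = 4/3
  (0, 11/2) → f = -11
  (0, 20/7) → f = -40/7

The minimum is at (0, 11/2). Substituting into each constraint, equality holds for (1) and (6); the remaining constraints have slack.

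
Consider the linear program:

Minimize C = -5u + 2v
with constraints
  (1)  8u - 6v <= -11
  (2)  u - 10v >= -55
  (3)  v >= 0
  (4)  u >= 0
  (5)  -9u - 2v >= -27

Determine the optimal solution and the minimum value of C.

Corner points and C = -5u + 2v:
  (0, 11/6) → C = 11/3
  (2, 9/2) → C = -1
  (0, 11/2) → C = 11
  (40/23, 261/46) → C = 61/23

u = 2, v = 9/2, minimum C = -1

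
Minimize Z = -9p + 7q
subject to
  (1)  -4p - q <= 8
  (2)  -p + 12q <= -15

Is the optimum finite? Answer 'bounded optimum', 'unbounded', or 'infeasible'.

From the feasible point (-81/49, -68/49), moving in the direction (1, -4) keeps every constraint satisfied while Z decreases without bound.

unbounded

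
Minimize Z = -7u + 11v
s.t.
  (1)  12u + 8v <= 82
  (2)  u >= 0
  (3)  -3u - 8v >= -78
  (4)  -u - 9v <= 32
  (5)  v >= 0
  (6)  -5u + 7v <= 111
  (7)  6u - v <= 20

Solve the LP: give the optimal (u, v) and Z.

Vertices and Z = -7u + 11v:
  (4/9, 115/12) → Z = 3683/36
  (121/30, 21/5) → Z = 539/30
  (0, 39/4) → Z = 429/4
  (0, 0) → Z = 0
  (10/3, 0) → Z = -70/3

The binding constraints are v = 0 and 6u - v = 20.
Solving simultaneously gives u = 10/3, v = 0.

u = 10/3, v = 0, minimum Z = -70/3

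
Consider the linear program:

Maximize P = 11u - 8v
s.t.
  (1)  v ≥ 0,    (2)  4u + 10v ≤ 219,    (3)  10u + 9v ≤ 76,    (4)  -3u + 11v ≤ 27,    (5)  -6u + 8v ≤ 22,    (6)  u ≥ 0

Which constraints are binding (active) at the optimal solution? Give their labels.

Extreme points and P = 11u - 8v:
  (38/5, 0) → P = 418/5
  (0, 0) → P = 0
  (593/137, 498/137) → P = 2539/137
  (0, 27/11) → P = -216/11

The maximum is at (38/5, 0). Substituting into each constraint, equality holds for (1) and (3); the remaining constraints have slack.

(1) and (3)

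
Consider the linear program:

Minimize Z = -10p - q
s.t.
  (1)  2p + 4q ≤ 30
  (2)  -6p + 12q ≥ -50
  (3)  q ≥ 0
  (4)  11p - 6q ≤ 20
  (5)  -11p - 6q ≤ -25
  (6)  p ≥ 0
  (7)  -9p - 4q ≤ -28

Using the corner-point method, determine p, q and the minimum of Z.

Feasible corners and Z = -10p - q:
  (65/14, 145/28) → Z = -1445/28
  (0, 15/2) → Z = -15/2
  (124/49, 64/49) → Z = -1304/49
  (0, 7) → Z = -7

p = 65/14, q = 145/28, minimum Z = -1445/28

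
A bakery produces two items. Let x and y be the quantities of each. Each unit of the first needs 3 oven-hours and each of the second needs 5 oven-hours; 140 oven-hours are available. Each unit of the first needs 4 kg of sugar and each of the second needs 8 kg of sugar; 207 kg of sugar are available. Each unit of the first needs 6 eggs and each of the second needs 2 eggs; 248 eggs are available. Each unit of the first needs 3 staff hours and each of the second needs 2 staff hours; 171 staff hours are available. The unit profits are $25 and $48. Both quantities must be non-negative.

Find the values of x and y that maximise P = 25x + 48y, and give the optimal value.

x = 85/4, y = 61/4, maximum P = 5053/4

Feasible corners and P = 25x + 48y:
  (0, 0) → P = 0
  (0, 207/8) → P = 1242
  (124/3, 0) → P = 3100/3
  (85/4, 61/4) → P = 5053/4
  (40, 4) → P = 1192

The binding constraints are 3x + 5y = 140 and 4x + 8y = 207.
Solving simultaneously gives x = 85/4, y = 61/4.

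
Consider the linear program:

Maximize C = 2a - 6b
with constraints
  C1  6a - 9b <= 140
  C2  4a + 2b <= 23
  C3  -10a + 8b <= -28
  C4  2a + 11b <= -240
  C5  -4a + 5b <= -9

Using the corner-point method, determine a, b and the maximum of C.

a = -62/3, b = -88/3, maximum C = 404/3

Extreme points and C = 2a - 6b:
  (-62/3, -88/3) → C = 404/3
  (-155/21, -430/21) → C = 2270/21
  (-806/63, -1228/63) → C = 5756/63

At the optimal vertex, 6a - 9b = 140 and -10a + 8b = -28.
Solving simultaneously gives a = -62/3, b = -88/3.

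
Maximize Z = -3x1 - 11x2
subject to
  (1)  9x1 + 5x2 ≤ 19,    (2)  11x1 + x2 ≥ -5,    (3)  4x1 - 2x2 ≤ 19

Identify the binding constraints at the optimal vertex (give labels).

Vertices and Z = -3x1 - 11x2:
  (-22/23, 127/23) → Z = -1331/23
  (7/2, -5/2) → Z = 17
  (9/26, -229/26) → Z = 1246/13

The maximum is at (9/26, -229/26). Substituting into each constraint, equality holds for (2) and (3); the remaining constraints have slack.

(2) and (3)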